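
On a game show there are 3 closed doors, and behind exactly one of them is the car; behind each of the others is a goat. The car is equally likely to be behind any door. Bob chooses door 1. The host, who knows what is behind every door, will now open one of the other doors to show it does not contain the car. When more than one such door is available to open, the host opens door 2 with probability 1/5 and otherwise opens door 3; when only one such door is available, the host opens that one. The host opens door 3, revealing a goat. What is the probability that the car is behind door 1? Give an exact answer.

Consider each possible location of the car in turn.
If it is behind door 1 (prior 1/3): door 2 is available but not opened, probability 4/5; weight (1/3)·(4/5) = 4/15.
If it is behind door 2 (prior 1/3): only door 3 is available, probability 1; weight (1/3)·1 = 1/3.
If it is behind door 3 (prior 1/3): the host opened door 3, so this case is ruled out; weight (1/3)·0 = 0.
The weights sum to 3/5.
So P(the car behind door 1 | the host opened door 3) = (4/15) / (3/5) = 4/9.

4/9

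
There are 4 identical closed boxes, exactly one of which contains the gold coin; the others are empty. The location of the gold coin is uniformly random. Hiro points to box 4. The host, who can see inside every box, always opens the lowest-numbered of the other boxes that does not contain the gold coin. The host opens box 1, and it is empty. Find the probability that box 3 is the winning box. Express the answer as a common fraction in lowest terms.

1/3

Condition on the true location of the gold coin.
If it is in box 1 (prior 1/4): the host opened box 1, so this case is ruled out; weight (1/4)·0 = 0.
If it is in any of boxes 2, 3, and 4 (prior 1/4 each): box 1 is the lowest-numbered option available, probability 1; weight (1/4)·1 = 1/4 each.
The weights sum to 3/4.
So P(the gold coin in box 3 | the host opened box 1) = (1/4) / (3/4) = 1/3.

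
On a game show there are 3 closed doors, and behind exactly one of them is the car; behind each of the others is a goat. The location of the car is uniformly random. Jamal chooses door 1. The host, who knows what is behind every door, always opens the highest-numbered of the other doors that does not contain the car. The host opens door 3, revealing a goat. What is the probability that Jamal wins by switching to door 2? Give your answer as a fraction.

1/2

Apply Bayes' rule, conditioning on where the car actually is.
If it is behind either of doors 1 and 2 (prior 1/3 each): door 3 is the highest-numbered option available, probability 1; weight (1/3)·1 = 1/3 each.
If it is behind door 3 (prior 1/3): the host opened door 3, so this case is ruled out; weight (1/3)·0 = 0.
The weights sum to 2/3.
So P(the car behind door 2 | the host opened door 3) = (1/3) / (2/3) = 1/2.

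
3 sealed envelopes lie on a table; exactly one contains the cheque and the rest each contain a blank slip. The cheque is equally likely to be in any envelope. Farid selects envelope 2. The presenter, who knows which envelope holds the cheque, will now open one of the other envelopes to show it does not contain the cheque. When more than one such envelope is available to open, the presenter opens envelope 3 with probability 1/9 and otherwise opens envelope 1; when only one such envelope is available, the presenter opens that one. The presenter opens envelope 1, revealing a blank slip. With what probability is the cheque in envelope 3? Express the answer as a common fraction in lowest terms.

Consider each possible location of the cheque in turn.
If it is in envelope 1 (prior 1/3): the presenter opened envelope 1, so this case is ruled out; weight (1/3)·0 = 0.
If it is in envelope 2 (prior 1/3): envelope 3 is available but not opened, probability 8/9; weight (1/3)·(8/9) = 8/27.
If it is in envelope 3 (prior 1/3): only envelope 1 is available, probability 1; weight (1/3)·1 = 1/3.
The weights sum to 17/27.
So P(the cheque in envelope 3 | the presenter opened envelope 1) = (1/3) / (17/27) = 9/17.

9/17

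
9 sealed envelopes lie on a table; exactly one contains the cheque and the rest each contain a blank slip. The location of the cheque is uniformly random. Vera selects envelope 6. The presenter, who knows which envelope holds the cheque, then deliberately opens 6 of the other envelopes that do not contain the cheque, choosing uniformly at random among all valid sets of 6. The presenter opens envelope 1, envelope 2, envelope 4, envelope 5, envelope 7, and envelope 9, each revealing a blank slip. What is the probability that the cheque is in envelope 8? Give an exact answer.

Condition on the true location of the cheque.
If it is in any of envelopes 1, 2, 4, 5, 7, and 9 (prior 1/9 each): that envelope was opened and seen not to hold the prize — ruled out; weight (1/9)·0 = 0 each.
If it is in either of envelopes 3 and 8 (prior 1/9 each): the presenter has 7 equally likely choices, so probability 1/7; weight (1/9)·(1/7) = 1/63 each.
If it is in envelope 6 (prior 1/9): the presenter has 28 equally likely choices, so probability 1/28; weight (1/9)·(1/28) = 1/252.
The weights sum to 1/28.
So P(the cheque in envelope 8 | the presenter opened envelope 1, envelope 2, envelope 4, envelope 5, envelope 7, and envelope 9) = (1/63) / (1/28) = 4/9.

4/9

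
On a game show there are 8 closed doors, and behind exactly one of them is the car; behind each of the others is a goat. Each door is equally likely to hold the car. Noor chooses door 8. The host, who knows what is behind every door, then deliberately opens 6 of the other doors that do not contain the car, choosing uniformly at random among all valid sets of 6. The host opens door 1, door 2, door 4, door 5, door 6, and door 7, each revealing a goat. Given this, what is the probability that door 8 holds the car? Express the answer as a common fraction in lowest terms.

1/8

Consider each possible location of the car in turn.
If it is behind any of doors 1, 2, 4, 5, 6, and 7 (prior 1/8 each): that door was opened and seen not to hold the prize — ruled out; weight (1/8)·0 = 0 each.
If it is behind door 3 (prior 1/8): the host has no choice, probability 1; weight (1/8)·1 = 1/8.
If it is behind door 8 (prior 1/8): the host has 7 equally likely choices, so probability 1/7; weight (1/8)·(1/7) = 1/56.
The weights sum to 1/7.
So P(the car behind door 8 | the host opened door 1, door 2, door 4, door 5, door 6, and door 7) = (1/56) / (1/7) = 1/8.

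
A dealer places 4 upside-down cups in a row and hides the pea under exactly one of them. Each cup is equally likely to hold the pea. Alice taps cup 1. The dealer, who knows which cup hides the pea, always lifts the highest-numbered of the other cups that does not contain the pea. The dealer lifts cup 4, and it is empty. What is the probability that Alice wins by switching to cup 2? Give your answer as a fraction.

1/3

Apply Bayes' rule, conditioning on where the pea actually is.
If it is under any of cups 1, 2, and 3 (prior 1/4 each): cup 4 is the highest-numbered option available, probability 1; weight (1/4)·1 = 1/4 each.
If it is under cup 4 (prior 1/4): the dealer opened cup 4, so this case is ruled out; weight (1/4)·0 = 0.
The weights sum to 3/4.
So P(the pea under cup 2 | the dealer opened cup 4) = (1/4) / (3/4) = 1/3.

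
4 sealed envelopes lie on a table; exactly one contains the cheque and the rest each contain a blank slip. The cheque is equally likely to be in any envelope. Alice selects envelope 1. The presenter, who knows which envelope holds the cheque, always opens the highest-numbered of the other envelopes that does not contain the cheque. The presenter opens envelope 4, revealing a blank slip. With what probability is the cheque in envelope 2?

Consider each possible location of the cheque in turn.
If it is in any of envelopes 1, 2, and 3 (prior 1/4 each): envelope 4 is the highest-numbered option available, probability 1; weight (1/4)·1 = 1/4 each.
If it is in envelope 4 (prior 1/4): the presenter opened envelope 4, so this case is ruled out; weight (1/4)·0 = 0.
The weights sum to 3/4.
So P(the cheque in envelope 2 | the presenter opened envelope 4) = (1/4) / (3/4) = 1/3.

1/3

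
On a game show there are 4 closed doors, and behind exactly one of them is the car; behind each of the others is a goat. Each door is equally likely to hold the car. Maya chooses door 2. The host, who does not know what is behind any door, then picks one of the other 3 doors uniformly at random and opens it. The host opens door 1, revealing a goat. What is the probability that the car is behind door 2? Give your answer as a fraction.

Because the host chose which door to open without knowing where the car is, the choice is independent of the prize location. Learning that door 1 does not hold the car simply rules out that one location and leaves the remaining 3 doors still equally likely by symmetry.
So P(the car behind door 2) = 1/3.

1/3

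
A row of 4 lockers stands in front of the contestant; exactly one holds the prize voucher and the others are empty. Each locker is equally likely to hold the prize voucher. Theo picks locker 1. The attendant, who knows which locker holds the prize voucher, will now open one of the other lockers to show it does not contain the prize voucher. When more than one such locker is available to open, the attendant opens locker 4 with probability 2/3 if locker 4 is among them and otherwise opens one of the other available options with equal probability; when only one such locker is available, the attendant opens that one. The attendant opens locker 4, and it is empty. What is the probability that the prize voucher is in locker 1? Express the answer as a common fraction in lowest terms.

1/3

Condition on the true location of the prize voucher.
If it is in any of lockers 1, 2, and 3 (prior 1/4 each): locker 4 is available, opened with probability 2/3; weight (1/4)·(2/3) = 1/6 each.
If it is in locker 4 (prior 1/4): the attendant opened locker 4, so this case is ruled out; weight (1/4)·0 = 0.
The weights sum to 1/2.
So P(the prize voucher in locker 1 | the attendant opened locker 4) = (1/6) / (1/2) = 1/3.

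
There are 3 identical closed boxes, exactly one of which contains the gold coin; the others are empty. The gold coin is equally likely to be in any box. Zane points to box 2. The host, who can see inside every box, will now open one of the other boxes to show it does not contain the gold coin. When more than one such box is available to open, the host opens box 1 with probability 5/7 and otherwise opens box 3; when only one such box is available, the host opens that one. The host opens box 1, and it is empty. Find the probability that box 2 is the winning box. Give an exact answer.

5/12

Apply Bayes' rule, conditioning on where the gold coin actually is.
If it is in box 1 (prior 1/3): the host opened box 1, so this case is ruled out; weight (1/3)·0 = 0.
If it is in box 2 (prior 1/3): box 1 is available, opened with probability 5/7; weight (1/3)·(5/7) = 5/21.
If it is in box 3 (prior 1/3): only box 1 is available, probability 1; weight (1/3)·1 = 1/3.
The weights sum to 4/7.
So P(the gold coin in box 2 | the host opened box 1) = (5/21) / (4/7) = 5/12.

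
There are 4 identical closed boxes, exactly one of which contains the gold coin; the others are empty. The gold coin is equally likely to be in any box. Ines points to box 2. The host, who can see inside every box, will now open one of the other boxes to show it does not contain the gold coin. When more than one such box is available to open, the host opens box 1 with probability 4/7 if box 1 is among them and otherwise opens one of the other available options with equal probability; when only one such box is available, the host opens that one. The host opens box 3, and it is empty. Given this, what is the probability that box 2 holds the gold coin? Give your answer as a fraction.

Consider each possible location of the gold coin in turn.
If it is in box 1 (prior 1/4): box 1 holds the prize so is unavailable; the host chooses uniformly among the 2 others, probability 1/2; weight (1/4)·(1/2) = 1/8.
If it is in box 2 (prior 1/4): box 1 is available but not opened; box 3 gets probability (1 − 4/7)/2 = 3/14; weight (1/4)·(3/14) = 3/56.
If it is in box 3 (prior 1/4): the host opened box 3, so this case is ruled out; weight (1/4)·0 = 0.
If it is in box 4 (prior 1/4): box 1 is available but not opened, probability 3/7; weight (1/4)·(3/7) = 3/28.
The weights sum to 2/7.
So P(the gold coin in box 2 | the host opened box 3) = (3/56) / (2/7) = 3/16.

3/16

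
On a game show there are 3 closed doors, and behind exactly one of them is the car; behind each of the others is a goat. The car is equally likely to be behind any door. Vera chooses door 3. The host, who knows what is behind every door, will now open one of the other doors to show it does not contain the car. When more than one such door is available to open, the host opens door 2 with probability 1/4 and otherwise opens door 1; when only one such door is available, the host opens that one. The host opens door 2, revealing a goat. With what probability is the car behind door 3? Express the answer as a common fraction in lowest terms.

1/5

Condition on the true location of the car.
If it is behind door 1 (prior 1/3): only door 2 is available, probability 1; weight (1/3)·1 = 1/3.
If it is behind door 2 (prior 1/3): the host opened door 2, so this case is ruled out; weight (1/3)·0 = 0.
If it is behind door 3 (prior 1/3): door 2 is available, opened with probability 1/4; weight (1/3)·(1/4) = 1/12.
The weights sum to 5/12.
So P(the car behind door 3 | the host opened door 2) = (1/12) / (5/12) = 1/5.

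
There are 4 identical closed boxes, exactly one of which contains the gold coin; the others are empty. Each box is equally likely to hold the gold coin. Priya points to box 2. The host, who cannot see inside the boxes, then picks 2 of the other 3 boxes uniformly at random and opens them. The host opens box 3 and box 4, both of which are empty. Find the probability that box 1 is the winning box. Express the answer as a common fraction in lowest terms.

Because the host chose which boxes to open without knowing where the gold coin is, the choice is independent of the prize location. Learning that none of the 2 opened boxes holds the gold coin simply rules out those 2 locations and leaves the remaining 2 boxes still equally likely by symmetry.
So P(the gold coin in box 1) = 1/2.

1/2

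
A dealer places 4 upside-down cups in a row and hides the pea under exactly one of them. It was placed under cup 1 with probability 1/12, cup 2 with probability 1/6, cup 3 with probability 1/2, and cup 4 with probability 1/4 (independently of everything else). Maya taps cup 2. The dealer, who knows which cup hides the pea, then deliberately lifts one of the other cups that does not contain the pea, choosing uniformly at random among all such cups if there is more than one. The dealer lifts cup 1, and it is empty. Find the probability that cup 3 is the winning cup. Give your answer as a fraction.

18/31

Apply Bayes' rule, conditioning on where the pea actually is.
If it is under cup 1 (prior 1/12): the dealer opened cup 1, so this case is ruled out; weight (1/12)·0 = 0.
If it is under cup 2 (prior 1/6): the dealer has 3 equally likely choices, so probability 1/3; weight (1/6)·(1/3) = 1/18.
If it is under cup 3 (prior 1/2): the dealer has 2 equally likely choices, so probability 1/2; weight (1/2)·(1/2) = 1/4.
If it is under cup 4 (prior 1/4): the dealer has 2 equally likely choices, so probability 1/2; weight (1/4)·(1/2) = 1/8.
The weights sum to 31/72.
So P(the pea under cup 3 | the dealer opened cup 1) = (1/4) / (31/72) = 18/31.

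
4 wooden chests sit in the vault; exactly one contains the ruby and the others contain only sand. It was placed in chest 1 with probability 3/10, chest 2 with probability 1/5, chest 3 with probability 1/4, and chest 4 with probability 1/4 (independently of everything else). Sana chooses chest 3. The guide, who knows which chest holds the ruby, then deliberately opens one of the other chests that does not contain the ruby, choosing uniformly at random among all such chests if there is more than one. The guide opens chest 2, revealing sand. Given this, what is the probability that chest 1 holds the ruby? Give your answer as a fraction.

Condition on the true location of the ruby.
If it is in chest 1 (prior 3/10): the guide has 2 equally likely choices, so probability 1/2; weight (3/10)·(1/2) = 3/20.
If it is in chest 2 (prior 1/5): the guide opened chest 2, so this case is ruled out; weight (1/5)·0 = 0.
If it is in chest 3 (prior 1/4): the guide has 3 equally likely choices, so probability 1/3; weight (1/4)·(1/3) = 1/12.
If it is in chest 4 (prior 1/4): the guide has 2 equally likely choices, so probability 1/2; weight (1/4)·(1/2) = 1/8.
The weights sum to 43/120.
So P(the ruby in chest 1 | the guide opened chest 2) = (3/20) / (43/120) = 18/43.

18/43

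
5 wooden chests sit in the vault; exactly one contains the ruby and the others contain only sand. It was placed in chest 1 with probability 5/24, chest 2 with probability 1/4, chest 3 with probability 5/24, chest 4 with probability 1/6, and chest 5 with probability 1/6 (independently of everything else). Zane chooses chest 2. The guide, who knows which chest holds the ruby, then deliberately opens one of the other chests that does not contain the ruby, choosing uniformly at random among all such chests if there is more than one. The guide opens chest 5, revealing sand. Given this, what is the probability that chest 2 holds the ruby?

Condition on the true location of the ruby.
If it is in either of chests 1 and 3 (prior 5/24 each): the guide has 3 equally likely choices, so probability 1/3; weight (5/24)·(1/3) = 5/72 each.
If it is in chest 2 (prior 1/4): the guide has 4 equally likely choices, so probability 1/4; weight (1/4)·(1/4) = 1/16.
If it is in chest 4 (prior 1/6): the guide has 3 equally likely choices, so probability 1/3; weight (1/6)·(1/3) = 1/18.
If it is in chest 5 (prior 1/6): the guide opened chest 5, so this case is ruled out; weight (1/6)·0 = 0.
The weights sum to 37/144.
So P(the ruby in chest 2 | the guide opened chest 5) = (1/16) / (37/144) = 9/37.

9/37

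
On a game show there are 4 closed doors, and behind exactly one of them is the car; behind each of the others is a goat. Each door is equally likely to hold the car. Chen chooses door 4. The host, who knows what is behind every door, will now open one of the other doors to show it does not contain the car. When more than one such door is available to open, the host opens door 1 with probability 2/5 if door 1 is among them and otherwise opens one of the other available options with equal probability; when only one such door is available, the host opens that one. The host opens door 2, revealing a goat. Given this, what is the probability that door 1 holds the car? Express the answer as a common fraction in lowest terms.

5/14

Condition on the true location of the car.
If it is behind door 1 (prior 1/4): door 1 holds the prize so is unavailable; the host chooses uniformly among the 2 others, probability 1/2; weight (1/4)·(1/2) = 1/8.
If it is behind door 2 (prior 1/4): the host opened door 2, so this case is ruled out; weight (1/4)·0 = 0.
If it is behind door 3 (prior 1/4): door 1 is available but not opened, probability 3/5; weight (1/4)·(3/5) = 3/20.
If it is behind door 4 (prior 1/4): door 1 is available but not opened; door 2 gets probability (1 − 2/5)/2 = 3/10; weight (1/4)·(3/10) = 3/40.
The weights sum to 7/20.
So P(the car behind door 1 | the host opened door 2) = (1/8) / (7/20) = 5/14.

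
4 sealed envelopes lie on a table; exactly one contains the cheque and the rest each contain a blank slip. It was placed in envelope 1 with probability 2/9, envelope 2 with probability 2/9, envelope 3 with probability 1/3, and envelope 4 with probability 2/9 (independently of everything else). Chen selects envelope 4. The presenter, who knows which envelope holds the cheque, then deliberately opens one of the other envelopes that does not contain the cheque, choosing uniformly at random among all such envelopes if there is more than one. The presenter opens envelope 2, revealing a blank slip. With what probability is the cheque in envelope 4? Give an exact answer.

4/19

Consider each possible location of the cheque in turn.
If it is in envelope 1 (prior 2/9): the presenter has 2 equally likely choices, so probability 1/2; weight (2/9)·(1/2) = 1/9.
If it is in envelope 2 (prior 2/9): the presenter opened envelope 2, so this case is ruled out; weight (2/9)·0 = 0.
If it is in envelope 3 (prior 1/3): the presenter has 2 equally likely choices, so probability 1/2; weight (1/3)·(1/2) = 1/6.
If it is in envelope 4 (prior 2/9): the presenter has 3 equally likely choices, so probability 1/3; weight (2/9)·(1/3) = 2/27.
The weights sum to 19/54.
So P(the cheque in envelope 4 | the presenter opened envelope 2) = (2/27) / (19/54) = 4/19.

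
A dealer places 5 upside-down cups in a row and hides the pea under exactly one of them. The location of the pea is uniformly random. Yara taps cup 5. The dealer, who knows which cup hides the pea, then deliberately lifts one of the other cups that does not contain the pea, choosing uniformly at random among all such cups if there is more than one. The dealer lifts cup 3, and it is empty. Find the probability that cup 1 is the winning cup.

Apply Bayes' rule, conditioning on where the pea actually is.
If it is under any of cups 1, 2, and 4 (prior 1/5 each): the dealer has 3 equally likely choices, so probability 1/3; weight (1/5)·(1/3) = 1/15 each.
If it is under cup 3 (prior 1/5): the dealer opened cup 3, so this case is ruled out; weight (1/5)·0 = 0.
If it is under cup 5 (prior 1/5): the dealer has 4 equally likely choices, so probability 1/4; weight (1/5)·(1/4) = 1/20.
The weights sum to 1/4.
So P(the pea under cup 1 | the dealer opened cup 3) = (1/15) / (1/4) = 4/15.

4/15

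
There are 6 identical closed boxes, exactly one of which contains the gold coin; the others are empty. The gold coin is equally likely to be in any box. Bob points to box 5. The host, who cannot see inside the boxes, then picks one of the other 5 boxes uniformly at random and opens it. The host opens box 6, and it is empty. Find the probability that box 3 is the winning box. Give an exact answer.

Because the host chose which box to open without knowing where the gold coin is, the choice is independent of the prize location. Learning that box 6 does not hold the gold coin simply rules out that one location and leaves the remaining 5 boxes still equally likely by symmetry.
So P(the gold coin in box 3) = 1/5.

1/5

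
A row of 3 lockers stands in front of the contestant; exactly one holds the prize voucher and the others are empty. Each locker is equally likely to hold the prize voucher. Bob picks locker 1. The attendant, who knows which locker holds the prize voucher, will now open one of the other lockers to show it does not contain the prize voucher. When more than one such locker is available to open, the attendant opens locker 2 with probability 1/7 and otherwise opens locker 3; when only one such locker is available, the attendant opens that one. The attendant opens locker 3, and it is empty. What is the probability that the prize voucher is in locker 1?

Consider each possible location of the prize voucher in turn.
If it is in locker 1 (prior 1/3): locker 2 is available but not opened, probability 6/7; weight (1/3)·(6/7) = 2/7.
If it is in locker 2 (prior 1/3): only locker 3 is available, probability 1; weight (1/3)·1 = 1/3.
If it is in locker 3 (prior 1/3): the attendant opened locker 3, so this case is ruled out; weight (1/3)·0 = 0.
The weights sum to 13/21.
So P(the prize voucher in locker 1 | the attendant opened locker 3) = (2/7) / (13/21) = 6/13.

6/13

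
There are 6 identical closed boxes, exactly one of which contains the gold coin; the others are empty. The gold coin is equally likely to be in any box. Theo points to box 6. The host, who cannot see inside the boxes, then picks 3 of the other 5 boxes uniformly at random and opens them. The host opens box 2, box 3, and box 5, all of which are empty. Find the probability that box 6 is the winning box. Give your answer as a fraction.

Apply Bayes' rule, conditioning on where the gold coin actually is.
If it is in any of boxes 1, 4, and 6 (prior 1/6 each): the host picks exactly this set with probability 1/10 regardless, and none is the prize; weight (1/6)·(1/10) = 1/60 each.
If it is in any of boxes 2, 3, and 5 (prior 1/6 each): that box was opened and seen not to hold the prize — ruled out; weight (1/6)·0 = 0 each.
The weights sum to 1/20.
So P(the gold coin in box 6 | the host opened box 2, box 3, and box 5) = (1/60) / (1/20) = 1/3.

1/3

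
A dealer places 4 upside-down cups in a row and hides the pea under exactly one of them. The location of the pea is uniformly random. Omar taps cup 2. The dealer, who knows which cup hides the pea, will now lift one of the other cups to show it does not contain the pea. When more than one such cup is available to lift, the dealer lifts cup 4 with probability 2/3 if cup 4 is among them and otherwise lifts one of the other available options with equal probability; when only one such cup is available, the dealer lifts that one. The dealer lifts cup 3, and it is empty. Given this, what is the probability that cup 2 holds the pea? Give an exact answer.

Apply Bayes' rule, conditioning on where the pea actually is.
If it is under cup 1 (prior 1/4): cup 4 is available but not opened, probability 1/3; weight (1/4)·(1/3) = 1/12.
If it is under cup 2 (prior 1/4): cup 4 is available but not opened; cup 3 gets probability (1 − 2/3)/2 = 1/6; weight (1/4)·(1/6) = 1/24.
If it is under cup 3 (prior 1/4): the dealer opened cup 3, so this case is ruled out; weight (1/4)·0 = 0.
If it is under cup 4 (prior 1/4): cup 4 holds the prize so is unavailable; the dealer chooses uniformly among the 2 others, probability 1/2; weight (1/4)·(1/2) = 1/8.
The weights sum to 1/4.
So P(the pea under cup 2 | the dealer opened cup 3) = (1/24) / (1/4) = 1/6.

1/6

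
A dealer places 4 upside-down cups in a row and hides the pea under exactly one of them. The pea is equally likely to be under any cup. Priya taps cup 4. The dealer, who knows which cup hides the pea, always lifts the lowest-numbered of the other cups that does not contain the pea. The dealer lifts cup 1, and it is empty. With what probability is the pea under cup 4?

Apply Bayes' rule, conditioning on where the pea actually is.
If it is under cup 1 (prior 1/4): the dealer opened cup 1, so this case is ruled out; weight (1/4)·0 = 0.
If it is under any of cups 2, 3, and 4 (prior 1/4 each): cup 1 is the lowest-numbered option available, probability 1; weight (1/4)·1 = 1/4 each.
The weights sum to 3/4.
So P(the pea under cup 4 | the dealer opened cup 1) = (1/4) / (3/4) = 1/3.

1/3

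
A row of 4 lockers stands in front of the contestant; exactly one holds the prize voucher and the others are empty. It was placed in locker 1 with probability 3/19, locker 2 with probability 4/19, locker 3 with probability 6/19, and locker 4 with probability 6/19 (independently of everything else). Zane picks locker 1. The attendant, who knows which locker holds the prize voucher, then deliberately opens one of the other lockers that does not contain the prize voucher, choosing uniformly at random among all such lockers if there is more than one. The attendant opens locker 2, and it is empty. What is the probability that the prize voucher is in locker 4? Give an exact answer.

Apply Bayes' rule, conditioning on where the prize voucher actually is.
If it is in locker 1 (prior 3/19): the attendant has 3 equally likely choices, so probability 1/3; weight (3/19)·(1/3) = 1/19.
If it is in locker 2 (prior 4/19): the attendant opened locker 2, so this case is ruled out; weight (4/19)·0 = 0.
If it is in either of lockers 3 and 4 (prior 6/19 each): the attendant has 2 equally likely choices, so probability 1/2; weight (6/19)·(1/2) = 3/19 each.
The weights sum to 7/19.
So P(the prize voucher in locker 4 | the attendant opened locker 2) = (3/19) / (7/19) = 3/7.

3/7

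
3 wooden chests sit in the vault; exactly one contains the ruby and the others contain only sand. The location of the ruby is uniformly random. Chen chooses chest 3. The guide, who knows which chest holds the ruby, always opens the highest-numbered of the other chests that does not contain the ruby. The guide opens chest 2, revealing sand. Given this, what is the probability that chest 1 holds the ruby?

1/2

Consider each possible location of the ruby in turn.
If it is in either of chests 1 and 3 (prior 1/3 each): chest 2 is the highest-numbered option available, probability 1; weight (1/3)·1 = 1/3 each.
If it is in chest 2 (prior 1/3): the guide opened chest 2, so this case is ruled out; weight (1/3)·0 = 0.
The weights sum to 2/3.
So P(the ruby in chest 1 | the guide opened chest 2) = (1/3) / (2/3) = 1/2.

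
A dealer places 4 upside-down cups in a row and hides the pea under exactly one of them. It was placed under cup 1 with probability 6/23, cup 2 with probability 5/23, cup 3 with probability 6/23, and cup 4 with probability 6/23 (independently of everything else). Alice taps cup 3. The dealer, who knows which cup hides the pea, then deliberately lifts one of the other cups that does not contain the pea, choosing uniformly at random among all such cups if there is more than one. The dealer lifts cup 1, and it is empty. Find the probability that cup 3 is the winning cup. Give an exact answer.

4/15

Condition on the true location of the pea.
If it is under cup 1 (prior 6/23): the dealer opened cup 1, so this case is ruled out; weight (6/23)·0 = 0.
If it is under cup 2 (prior 5/23): the dealer has 2 equally likely choices, so probability 1/2; weight (5/23)·(1/2) = 5/46.
If it is under cup 3 (prior 6/23): the dealer has 3 equally likely choices, so probability 1/3; weight (6/23)·(1/3) = 2/23.
If it is under cup 4 (prior 6/23): the dealer has 2 equally likely choices, so probability 1/2; weight (6/23)·(1/2) = 3/23.
The weights sum to 15/46.
So P(the pea under cup 3 | the dealer opened cup 1) = (2/23) / (15/46) = 4/15.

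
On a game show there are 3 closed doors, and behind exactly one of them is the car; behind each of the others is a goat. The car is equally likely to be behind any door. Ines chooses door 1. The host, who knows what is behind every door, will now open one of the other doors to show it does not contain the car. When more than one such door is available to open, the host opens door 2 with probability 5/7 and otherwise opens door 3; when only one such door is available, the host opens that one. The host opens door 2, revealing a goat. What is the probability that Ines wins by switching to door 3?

Apply Bayes' rule, conditioning on where the car actually is.
If it is behind door 1 (prior 1/3): door 2 is available, opened with probability 5/7; weight (1/3)·(5/7) = 5/21.
If it is behind door 2 (prior 1/3): the host opened door 2, so this case is ruled out; weight (1/3)·0 = 0.
If it is behind door 3 (prior 1/3): only door 2 is available, probability 1; weight (1/3)·1 = 1/3.
The weights sum to 4/7.
So P(the car behind door 3 | the host opened door 2) = (1/3) / (4/7) = 7/12.

7/12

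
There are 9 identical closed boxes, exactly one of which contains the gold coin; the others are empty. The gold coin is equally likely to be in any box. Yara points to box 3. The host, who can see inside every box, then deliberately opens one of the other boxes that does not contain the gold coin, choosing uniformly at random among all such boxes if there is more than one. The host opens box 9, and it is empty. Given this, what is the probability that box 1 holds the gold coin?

8/63

Condition on the true location of the gold coin.
If it is in any of boxes 1, 2, 4, 5, 6, 7, and 8 (prior 1/9 each): the host has 7 equally likely choices, so probability 1/7; weight (1/9)·(1/7) = 1/63 each.
If it is in box 3 (prior 1/9): the host has 8 equally likely choices, so probability 1/8; weight (1/9)·(1/8) = 1/72.
If it is in box 9 (prior 1/9): the host opened box 9, so this case is ruled out; weight (1/9)·0 = 0.
The weights sum to 1/8.
So P(the gold coin in box 1 | the host opened box 9) = (1/63) / (1/8) = 8/63.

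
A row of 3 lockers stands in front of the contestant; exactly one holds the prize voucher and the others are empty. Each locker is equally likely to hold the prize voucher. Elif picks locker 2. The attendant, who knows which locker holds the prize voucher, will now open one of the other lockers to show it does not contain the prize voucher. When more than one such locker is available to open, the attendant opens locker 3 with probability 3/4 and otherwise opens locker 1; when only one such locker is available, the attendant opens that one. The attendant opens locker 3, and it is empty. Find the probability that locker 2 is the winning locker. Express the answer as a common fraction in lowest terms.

3/7

Consider each possible location of the prize voucher in turn.
If it is in locker 1 (prior 1/3): only locker 3 is available, probability 1; weight (1/3)·1 = 1/3.
If it is in locker 2 (prior 1/3): locker 3 is available, opened with probability 3/4; weight (1/3)·(3/4) = 1/4.
If it is in locker 3 (prior 1/3): the attendant opened locker 3, so this case is ruled out; weight (1/3)·0 = 0.
The weights sum to 7/12.
So P(the prize voucher in locker 2 | the attendant opened locker 3) = (1/4) / (7/12) = 3/7.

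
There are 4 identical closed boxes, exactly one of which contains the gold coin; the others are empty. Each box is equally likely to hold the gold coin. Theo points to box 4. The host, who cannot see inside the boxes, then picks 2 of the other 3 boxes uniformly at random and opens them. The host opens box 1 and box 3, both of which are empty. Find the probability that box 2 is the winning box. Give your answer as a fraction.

Apply Bayes' rule, conditioning on where the gold coin actually is.
If it is in either of boxes 1 and 3 (prior 1/4 each): that box was opened and seen not to hold the prize — ruled out; weight (1/4)·0 = 0 each.
If it is in either of boxes 2 and 4 (prior 1/4 each): the host picks exactly this set with probability 1/3 regardless, and none is the prize; weight (1/4)·(1/3) = 1/12 each.
The weights sum to 1/6.
So P(the gold coin in box 2 | the host opened box 1 and box 3) = (1/12) / (1/6) = 1/2.

1/2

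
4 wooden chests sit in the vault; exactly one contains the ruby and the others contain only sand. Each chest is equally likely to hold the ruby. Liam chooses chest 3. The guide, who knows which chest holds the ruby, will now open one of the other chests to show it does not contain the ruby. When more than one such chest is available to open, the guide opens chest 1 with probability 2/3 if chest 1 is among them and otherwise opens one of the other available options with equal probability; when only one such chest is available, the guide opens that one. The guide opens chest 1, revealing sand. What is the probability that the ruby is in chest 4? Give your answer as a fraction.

Condition on the true location of the ruby.
If it is in chest 1 (prior 1/4): the guide opened chest 1, so this case is ruled out; weight (1/4)·0 = 0.
If it is in any of chests 2, 3, and 4 (prior 1/4 each): chest 1 is available, opened with probability 2/3; weight (1/4)·(2/3) = 1/6 each.
The weights sum to 1/2.
So P(the ruby in chest 4 | the guide opened chest 1) = (1/6) / (1/2) = 1/3.

1/3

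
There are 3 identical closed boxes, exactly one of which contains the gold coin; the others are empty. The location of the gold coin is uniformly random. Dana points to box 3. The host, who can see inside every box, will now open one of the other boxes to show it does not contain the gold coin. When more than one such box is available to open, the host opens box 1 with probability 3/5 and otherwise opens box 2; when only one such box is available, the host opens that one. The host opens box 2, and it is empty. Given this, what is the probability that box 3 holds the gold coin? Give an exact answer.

2/7

Apply Bayes' rule, conditioning on where the gold coin actually is.
If it is in box 1 (prior 1/3): only box 2 is available, probability 1; weight (1/3)·1 = 1/3.
If it is in box 2 (prior 1/3): the host opened box 2, so this case is ruled out; weight (1/3)·0 = 0.
If it is in box 3 (prior 1/3): box 1 is available but not opened, probability 2/5; weight (1/3)·(2/5) = 2/15.
The weights sum to 7/15.
So P(the gold coin in box 3 | the host opened box 2) = (2/15) / (7/15) = 2/7.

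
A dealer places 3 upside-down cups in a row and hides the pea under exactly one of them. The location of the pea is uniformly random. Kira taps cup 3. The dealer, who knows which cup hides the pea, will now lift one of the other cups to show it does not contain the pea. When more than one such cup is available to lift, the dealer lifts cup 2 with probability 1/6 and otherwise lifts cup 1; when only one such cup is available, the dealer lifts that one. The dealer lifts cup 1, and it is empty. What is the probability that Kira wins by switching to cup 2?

Consider each possible location of the pea in turn.
If it is under cup 1 (prior 1/3): the dealer opened cup 1, so this case is ruled out; weight (1/3)·0 = 0.
If it is under cup 2 (prior 1/3): only cup 1 is available, probability 1; weight (1/3)·1 = 1/3.
If it is under cup 3 (prior 1/3): cup 2 is available but not opened, probability 5/6; weight (1/3)·(5/6) = 5/18.
The weights sum to 11/18.
So P(the pea under cup 2 | the dealer opened cup 1) = (1/3) / (11/18) = 6/11.

6/11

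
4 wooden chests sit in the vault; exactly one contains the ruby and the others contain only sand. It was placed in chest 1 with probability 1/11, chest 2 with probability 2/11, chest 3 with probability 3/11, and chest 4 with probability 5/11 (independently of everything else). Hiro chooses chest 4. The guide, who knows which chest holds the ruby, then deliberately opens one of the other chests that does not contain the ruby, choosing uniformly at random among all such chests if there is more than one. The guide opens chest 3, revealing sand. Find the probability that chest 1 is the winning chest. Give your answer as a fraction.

Consider each possible location of the ruby in turn.
If it is in chest 1 (prior 1/11): the guide has 2 equally likely choices, so probability 1/2; weight (1/11)·(1/2) = 1/22.
If it is in chest 2 (prior 2/11): the guide has 2 equally likely choices, so probability 1/2; weight (2/11)·(1/2) = 1/11.
If it is in chest 3 (prior 3/11): the guide opened chest 3, so this case is ruled out; weight (3/11)·0 = 0.
If it is in chest 4 (prior 5/11): the guide has 3 equally likely choices, so probability 1/3; weight (5/11)·(1/3) = 5/33.
The weights sum to 19/66.
So P(the ruby in chest 1 | the guide opened chest 3) = (1/22) / (19/66) = 3/19.

3/19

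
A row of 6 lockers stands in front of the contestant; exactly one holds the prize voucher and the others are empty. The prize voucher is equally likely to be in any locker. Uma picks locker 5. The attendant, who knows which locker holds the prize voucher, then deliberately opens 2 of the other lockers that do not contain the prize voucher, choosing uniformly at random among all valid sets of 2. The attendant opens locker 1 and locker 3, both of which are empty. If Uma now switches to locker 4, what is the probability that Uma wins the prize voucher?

5/18

Apply Bayes' rule, conditioning on where the prize voucher actually is.
If it is in either of lockers 1 and 3 (prior 1/6 each): that locker was opened and seen not to hold the prize — ruled out; weight (1/6)·0 = 0 each.
If it is in any of lockers 2, 4, and 6 (prior 1/6 each): the attendant has 6 equally likely choices, so probability 1/6; weight (1/6)·(1/6) = 1/36 each.
If it is in locker 5 (prior 1/6): the attendant has 10 equally likely choices, so probability 1/10; weight (1/6)·(1/10) = 1/60.
The weights sum to 1/10.
So P(the prize voucher in locker 4 | the attendant opened locker 1 and locker 3) = (1/36) / (1/10) = 5/18.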